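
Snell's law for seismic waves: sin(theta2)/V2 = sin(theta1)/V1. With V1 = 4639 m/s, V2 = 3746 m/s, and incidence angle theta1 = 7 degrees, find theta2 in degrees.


sin(theta1) = sin(7 deg) = 0.121869
sin(theta2) = V2/V1 * sin(theta1) = 3746/4639 * 0.121869 = 0.09841
theta2 = arcsin(0.09841) = 5.6476 degrees

5.6476


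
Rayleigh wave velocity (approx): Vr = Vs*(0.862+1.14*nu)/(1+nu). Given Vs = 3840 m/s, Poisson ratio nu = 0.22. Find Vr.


Numerator factor = 0.862 + 1.14*0.22 = 1.1128
Denominator = 1 + 0.22 = 1.22
Vr = 3840 * 1.1128 / 1.22 = 3502.58 m/s

3502.58


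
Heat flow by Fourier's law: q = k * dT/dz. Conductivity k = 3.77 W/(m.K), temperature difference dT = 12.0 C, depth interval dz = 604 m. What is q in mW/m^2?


q = k * dT / dz * 1000
= 3.77 * 12.0 / 604 * 1000
= 0.074901 * 1000
= 74.9007 mW/m^2

74.9007


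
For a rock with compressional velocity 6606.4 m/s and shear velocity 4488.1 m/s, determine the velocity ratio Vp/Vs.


Vp/Vs = 6606.4 / 4488.1
= 1.472

1.472


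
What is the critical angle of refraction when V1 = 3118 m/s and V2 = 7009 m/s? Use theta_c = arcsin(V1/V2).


V1/V2 = 3118/7009 = 0.444857
theta_c = arcsin(0.444857) = 26.4142 degrees

26.4142


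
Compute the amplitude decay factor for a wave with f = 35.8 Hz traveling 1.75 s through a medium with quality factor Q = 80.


pi*f*t/Q = pi*35.8*1.75/80 = 2.46026
A/A0 = exp(-2.46026) = 0.085413

0.085413


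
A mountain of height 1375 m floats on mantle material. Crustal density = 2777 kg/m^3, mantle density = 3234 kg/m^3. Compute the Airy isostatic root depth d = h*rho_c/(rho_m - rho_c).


rho_m - rho_c = 3234 - 2777 = 457
d = 1375 * 2777 / 457
= 3818375 / 457
= 8355.31 m

8355.31


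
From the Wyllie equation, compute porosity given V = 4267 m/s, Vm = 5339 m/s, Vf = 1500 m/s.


1/V - 1/Vm = 1/4267 - 1/5339 = 4.706e-05
1/Vf - 1/Vm = 1/1500 - 1/5339 = 0.00047937
phi = 4.706e-05 / 0.00047937 = 0.0982

0.0982


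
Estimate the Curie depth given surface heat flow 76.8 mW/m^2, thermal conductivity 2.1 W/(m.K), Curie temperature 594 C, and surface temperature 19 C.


T_Curie - T_surf = 594 - 19 = 575 C
Convert q to W/m^2: 76.8 mW/m^2 = 0.0768 W/m^2
d = 575 * 2.1 / 0.0768 = 15722.66 m

15722.66


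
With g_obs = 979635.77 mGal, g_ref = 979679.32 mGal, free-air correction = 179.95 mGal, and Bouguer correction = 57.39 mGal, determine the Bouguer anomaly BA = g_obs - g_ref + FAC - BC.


BA = g_obs - g_ref + FAC - BC
= 979635.77 - 979679.32 + 179.95 - 57.39
= 79.01 mGal

79.01


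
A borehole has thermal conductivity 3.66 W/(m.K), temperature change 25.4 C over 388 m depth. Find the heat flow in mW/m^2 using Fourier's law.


q = k * dT / dz * 1000
= 3.66 * 25.4 / 388 * 1000
= 0.239598 * 1000
= 239.5979 mW/m^2

239.5979


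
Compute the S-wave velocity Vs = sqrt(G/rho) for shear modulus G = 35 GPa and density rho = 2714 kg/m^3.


Convert G to Pa: G = 35e9 Pa
Compute G/rho = 35e9 / 2714 = 12896094.3257
Vs = sqrt(12896094.3257) = 3591.11 m/s

3591.11


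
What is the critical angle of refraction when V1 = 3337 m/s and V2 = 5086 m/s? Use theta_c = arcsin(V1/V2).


V1/V2 = 3337/5086 = 0.656115
theta_c = arcsin(0.656115) = 41.0042 degrees

41.0042


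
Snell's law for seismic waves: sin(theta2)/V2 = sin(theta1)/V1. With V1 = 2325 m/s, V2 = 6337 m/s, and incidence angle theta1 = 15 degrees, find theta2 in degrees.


sin(theta1) = sin(15 deg) = 0.258819
sin(theta2) = V2/V1 * sin(theta1) = 6337/2325 * 0.258819 = 0.705435
theta2 = arcsin(0.705435) = 44.8647 degrees

44.8647


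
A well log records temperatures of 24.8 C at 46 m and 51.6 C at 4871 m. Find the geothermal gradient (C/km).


dT = 51.6 - 24.8 = 26.8 C
dz = 4871 - 46 = 4825 m
gradient = dT/dz * 1000 = 26.8/4825 * 1000 = 5.5544 C/km

5.5544


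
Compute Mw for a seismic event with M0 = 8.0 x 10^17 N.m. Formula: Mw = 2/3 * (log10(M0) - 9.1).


log10(M0) = log10(8.0 x 10^17) = 17.9031
Mw = 2/3 * (17.9031 - 9.1)
= 2/3 * 8.8031
= 5.87

5.87


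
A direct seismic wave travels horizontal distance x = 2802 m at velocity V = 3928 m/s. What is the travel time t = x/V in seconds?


t = x / V
= 2802 / 3928
= 0.7133 s

0.7133


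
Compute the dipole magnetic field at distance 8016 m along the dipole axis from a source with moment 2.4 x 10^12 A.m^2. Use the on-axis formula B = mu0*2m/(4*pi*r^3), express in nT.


m = 2.4 x 10^12 = 2400000000000 A.m^2
2m = 4800000000000 A.m^2
r^3 = 8016^3 = 515078148096
B = (4pi*10^-7) * 4800000000000 / (4*pi * 515078148096) * 1e9
= 6031857.894892 / 6472662904332.12 * 1e9
= 931.8974 nT

931.8974


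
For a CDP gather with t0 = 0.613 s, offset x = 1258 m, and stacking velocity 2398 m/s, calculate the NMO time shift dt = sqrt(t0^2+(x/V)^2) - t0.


x/Vnmo = 1258/2398 = 0.524604
(x/Vnmo)^2 = 0.275209
t0^2 = 0.375769
sqrt(0.375769 + 0.275209) = 0.806832
dt = 0.806832 - 0.613 = 0.193832

0.193832


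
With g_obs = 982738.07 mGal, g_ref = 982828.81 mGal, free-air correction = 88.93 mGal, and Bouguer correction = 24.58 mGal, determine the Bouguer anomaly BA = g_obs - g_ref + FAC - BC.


BA = g_obs - g_ref + FAC - BC
= 982738.07 - 982828.81 + 88.93 - 24.58
= -26.39 mGal

-26.39


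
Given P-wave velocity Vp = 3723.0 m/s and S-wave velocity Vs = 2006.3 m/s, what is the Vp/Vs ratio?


Vp/Vs = 3723.0 / 2006.3
= 1.8557

1.8557


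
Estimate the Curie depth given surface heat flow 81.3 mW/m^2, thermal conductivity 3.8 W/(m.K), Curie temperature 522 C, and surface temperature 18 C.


T_Curie - T_surf = 522 - 18 = 504 C
Convert q to W/m^2: 81.3 mW/m^2 = 0.0813 W/m^2
d = 504 * 3.8 / 0.0813 = 23557.2 m

23557.2


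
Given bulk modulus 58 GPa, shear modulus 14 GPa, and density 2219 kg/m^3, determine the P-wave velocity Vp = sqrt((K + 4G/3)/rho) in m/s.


First compute the effective modulus:
K + 4G/3 = 58e9 + 4*14e9/3 = 76666666666.67 Pa
Then divide by density:
76666666666.67 / 2219 = 34550097.6416 Pa/(kg/m^3)
Take the square root:
Vp = sqrt(34550097.6416) = 5877.93 m/s

5877.93


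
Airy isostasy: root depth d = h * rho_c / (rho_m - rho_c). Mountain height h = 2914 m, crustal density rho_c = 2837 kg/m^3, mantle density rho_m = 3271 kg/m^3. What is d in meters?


rho_m - rho_c = 3271 - 2837 = 434
d = 2914 * 2837 / 434
= 8267018 / 434
= 19048.43 m

19048.43


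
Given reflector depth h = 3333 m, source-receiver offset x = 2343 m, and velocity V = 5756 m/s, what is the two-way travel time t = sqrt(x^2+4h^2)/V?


x^2 + 4h^2 = 2343^2 + 4*3333^2 = 5489649 + 44435556 = 49925205
sqrt(49925205) = 7065.777
t = 7065.777 / 5756 = 1.2275 s

1.2275


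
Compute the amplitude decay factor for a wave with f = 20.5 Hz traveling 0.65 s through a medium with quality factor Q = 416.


pi*f*t/Q = pi*20.5*0.65/416 = 0.100629
A/A0 = exp(-0.100629) = 0.904268

0.904268


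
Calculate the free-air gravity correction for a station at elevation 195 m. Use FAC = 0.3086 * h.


FAC = 0.3086 * h
= 0.3086 * 195
= 60.177 mGal

60.177


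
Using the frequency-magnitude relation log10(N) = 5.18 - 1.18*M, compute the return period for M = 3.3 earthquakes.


log10(N) = 5.18 - 1.18*3.3 = 1.286
N = 10^1.286 = 19.319683
T = 1/N = 1/19.319683 = 0.0518 years

0.0518


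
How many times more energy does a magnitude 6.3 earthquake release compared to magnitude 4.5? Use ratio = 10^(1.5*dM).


M2 - M1 = 6.3 - 4.5 = 1.8
1.5 * 1.8 = 2.7
ratio = 10^2.7 = 501.19

501.19


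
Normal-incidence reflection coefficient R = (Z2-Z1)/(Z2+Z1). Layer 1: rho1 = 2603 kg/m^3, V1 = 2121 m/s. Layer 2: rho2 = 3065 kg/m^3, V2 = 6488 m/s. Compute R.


Z1 = 2603 * 2121 = 5520963
Z2 = 3065 * 6488 = 19885720
R = (19885720 - 5520963) / (19885720 + 5520963) = 14364757 / 25406683 = 0.5654

0.5654


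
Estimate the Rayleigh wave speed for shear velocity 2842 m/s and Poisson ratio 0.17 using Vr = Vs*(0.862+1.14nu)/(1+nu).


Numerator factor = 0.862 + 1.14*0.17 = 1.0558
Denominator = 1 + 0.17 = 1.17
Vr = 2842 * 1.0558 / 1.17 = 2564.6 m/s

2564.6


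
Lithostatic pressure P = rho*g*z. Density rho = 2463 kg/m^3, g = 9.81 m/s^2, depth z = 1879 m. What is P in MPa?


P = rho * g * z / 1e6
= 2463 * 9.81 * 1879 / 1e6
= 45400454.37 / 1e6
= 45.4005 MPa

45.4005


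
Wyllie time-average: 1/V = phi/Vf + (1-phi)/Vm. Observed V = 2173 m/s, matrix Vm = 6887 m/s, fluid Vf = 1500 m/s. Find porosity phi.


1/V - 1/Vm = 1/2173 - 1/6887 = 0.00031499
1/Vf - 1/Vm = 1/1500 - 1/6887 = 0.00052147
phi = 0.00031499 / 0.00052147 = 0.6041

0.6041


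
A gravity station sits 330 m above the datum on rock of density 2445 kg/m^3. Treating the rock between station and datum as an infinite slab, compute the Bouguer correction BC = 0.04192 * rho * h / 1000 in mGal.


BC = 0.04192 * rho * h / 1000
= 0.04192 * 2445 * 330 / 1000
= 33.8232 mGal

33.8232


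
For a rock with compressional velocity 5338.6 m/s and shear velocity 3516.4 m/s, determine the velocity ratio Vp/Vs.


Vp/Vs = 5338.6 / 3516.4
= 1.5182

1.5182


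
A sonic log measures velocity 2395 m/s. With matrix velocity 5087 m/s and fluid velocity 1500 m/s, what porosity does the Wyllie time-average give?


1/V - 1/Vm = 1/2395 - 1/5087 = 0.00022096
1/Vf - 1/Vm = 1/1500 - 1/5087 = 0.00047009
phi = 0.00022096 / 0.00047009 = 0.47

0.47


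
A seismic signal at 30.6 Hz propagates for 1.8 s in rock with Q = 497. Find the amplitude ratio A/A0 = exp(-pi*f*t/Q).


pi*f*t/Q = pi*30.6*1.8/497 = 0.348167
A/A0 = exp(-0.348167) = 0.705981

0.705981


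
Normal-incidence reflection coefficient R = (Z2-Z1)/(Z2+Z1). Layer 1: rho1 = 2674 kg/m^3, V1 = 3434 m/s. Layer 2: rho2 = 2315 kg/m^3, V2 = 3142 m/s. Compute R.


Z1 = 2674 * 3434 = 9182516
Z2 = 2315 * 3142 = 7273730
R = (7273730 - 9182516) / (7273730 + 9182516) = -1908786 / 16456246 = -0.116

-0.116


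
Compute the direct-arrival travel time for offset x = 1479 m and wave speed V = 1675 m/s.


t = x / V
= 1479 / 1675
= 0.883 s

0.883


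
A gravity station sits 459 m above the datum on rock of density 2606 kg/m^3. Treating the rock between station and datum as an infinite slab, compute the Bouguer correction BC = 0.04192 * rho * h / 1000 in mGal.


BC = 0.04192 * rho * h / 1000
= 0.04192 * 2606 * 459 / 1000
= 50.1428 mGal

50.1428


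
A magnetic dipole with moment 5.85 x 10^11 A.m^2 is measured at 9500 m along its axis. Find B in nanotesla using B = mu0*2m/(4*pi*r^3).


m = 5.85 x 10^11 = 585000000000 A.m^2
2m = 1170000000000 A.m^2
r^3 = 9500^3 = 857375000000
B = (4pi*10^-7) * 1170000000000 / (4*pi * 857375000000) * 1e9
= 1470265.36188 / 10774092005486.2 * 1e9
= 136.463 nT

136.463


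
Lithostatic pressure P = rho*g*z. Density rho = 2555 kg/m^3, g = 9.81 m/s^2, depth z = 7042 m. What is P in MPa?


P = rho * g * z / 1e6
= 2555 * 9.81 * 7042 / 1e6
= 176504561.1 / 1e6
= 176.5046 MPa

176.5046


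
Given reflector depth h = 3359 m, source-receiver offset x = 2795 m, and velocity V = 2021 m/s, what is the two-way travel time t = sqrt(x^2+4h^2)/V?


x^2 + 4h^2 = 2795^2 + 4*3359^2 = 7812025 + 45131524 = 52943549
sqrt(52943549) = 7276.2318
t = 7276.2318 / 2021 = 3.6003 s

3.6003


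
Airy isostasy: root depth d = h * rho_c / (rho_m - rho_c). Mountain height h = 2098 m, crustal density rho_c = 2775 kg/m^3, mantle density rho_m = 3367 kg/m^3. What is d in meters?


rho_m - rho_c = 3367 - 2775 = 592
d = 2098 * 2775 / 592
= 5821950 / 592
= 9834.38 m

9834.38


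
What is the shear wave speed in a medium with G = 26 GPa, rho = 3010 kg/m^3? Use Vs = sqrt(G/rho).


Convert G to Pa: G = 26e9 Pa
Compute G/rho = 26e9 / 3010 = 8637873.7542
Vs = sqrt(8637873.7542) = 2939.03 m/s

2939.03


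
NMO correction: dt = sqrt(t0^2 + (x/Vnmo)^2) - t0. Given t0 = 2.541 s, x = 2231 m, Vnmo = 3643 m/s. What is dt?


x/Vnmo = 2231/3643 = 0.612407
(x/Vnmo)^2 = 0.375043
t0^2 = 6.456681
sqrt(6.456681 + 0.375043) = 2.613757
dt = 2.613757 - 2.541 = 0.072757

0.072757


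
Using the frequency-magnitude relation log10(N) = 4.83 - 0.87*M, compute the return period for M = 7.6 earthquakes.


log10(N) = 4.83 - 0.87*7.6 = -1.782
N = 10^-1.782 = 0.01652
T = 1/N = 1/0.01652 = 60.5341 years

60.5341


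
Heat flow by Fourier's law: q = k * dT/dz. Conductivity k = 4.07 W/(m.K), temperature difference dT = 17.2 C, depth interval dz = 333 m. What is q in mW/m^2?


q = k * dT / dz * 1000
= 4.07 * 17.2 / 333 * 1000
= 0.210222 * 1000
= 210.2222 mW/m^2

210.2222


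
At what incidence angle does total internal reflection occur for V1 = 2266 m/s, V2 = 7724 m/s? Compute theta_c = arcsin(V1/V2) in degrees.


V1/V2 = 2266/7724 = 0.293371
theta_c = arcsin(0.293371) = 17.0599 degrees

17.0599


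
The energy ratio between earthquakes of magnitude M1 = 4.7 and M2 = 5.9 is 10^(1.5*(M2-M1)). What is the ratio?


M2 - M1 = 5.9 - 4.7 = 1.2
1.5 * 1.2 = 1.8
ratio = 10^1.8 = 63.1

63.1


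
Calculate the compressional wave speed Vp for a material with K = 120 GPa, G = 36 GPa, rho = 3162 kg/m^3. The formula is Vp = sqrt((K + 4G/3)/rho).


First compute the effective modulus:
K + 4G/3 = 120e9 + 4*36e9/3 = 168000000000.0 Pa
Then divide by density:
168000000000.0 / 3162 = 53130929.7913 Pa/(kg/m^3)
Take the square root:
Vp = sqrt(53130929.7913) = 7289.1 m/s

7289.1


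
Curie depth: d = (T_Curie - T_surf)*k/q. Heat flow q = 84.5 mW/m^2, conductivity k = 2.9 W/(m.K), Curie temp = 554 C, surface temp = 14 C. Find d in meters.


T_Curie - T_surf = 554 - 14 = 540 C
Convert q to W/m^2: 84.5 mW/m^2 = 0.0845 W/m^2
d = 540 * 2.9 / 0.0845 = 18532.54 m

18532.54


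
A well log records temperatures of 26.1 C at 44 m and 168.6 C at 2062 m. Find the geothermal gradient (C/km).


dT = 168.6 - 26.1 = 142.5 C
dz = 2062 - 44 = 2018 m
gradient = dT/dz * 1000 = 142.5/2018 * 1000 = 70.6145 C/km

70.6145


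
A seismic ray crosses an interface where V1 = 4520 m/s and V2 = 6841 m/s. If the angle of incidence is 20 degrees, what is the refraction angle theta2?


sin(theta1) = sin(20 deg) = 0.34202
sin(theta2) = V2/V1 * sin(theta1) = 6841/4520 * 0.34202 = 0.517646
theta2 = arcsin(0.517646) = 31.1745 degrees

31.1745


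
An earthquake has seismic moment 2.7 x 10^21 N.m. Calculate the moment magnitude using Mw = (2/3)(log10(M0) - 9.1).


log10(M0) = log10(2.7 x 10^21) = 21.4314
Mw = 2/3 * (21.4314 - 9.1)
= 2/3 * 12.3314
= 8.22

8.22


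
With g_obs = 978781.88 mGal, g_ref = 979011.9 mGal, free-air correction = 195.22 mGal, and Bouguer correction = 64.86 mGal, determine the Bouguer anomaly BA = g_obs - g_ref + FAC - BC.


BA = g_obs - g_ref + FAC - BC
= 978781.88 - 979011.9 + 195.22 - 64.86
= -99.66 mGal

-99.66


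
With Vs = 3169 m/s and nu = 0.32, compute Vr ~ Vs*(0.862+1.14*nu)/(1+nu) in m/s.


Numerator factor = 0.862 + 1.14*0.32 = 1.2268
Denominator = 1 + 0.32 = 1.32
Vr = 3169 * 1.2268 / 1.32 = 2945.25 m/s

2945.25


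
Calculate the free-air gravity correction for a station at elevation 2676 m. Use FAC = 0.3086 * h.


FAC = 0.3086 * h
= 0.3086 * 2676
= 825.8136 mGal

825.8136


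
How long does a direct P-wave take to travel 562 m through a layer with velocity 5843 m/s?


t = x / V
= 562 / 5843
= 0.0962 s

0.0962


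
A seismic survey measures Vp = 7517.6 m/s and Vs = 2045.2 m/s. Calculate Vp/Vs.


Vp/Vs = 7517.6 / 2045.2
= 3.6757

3.6757


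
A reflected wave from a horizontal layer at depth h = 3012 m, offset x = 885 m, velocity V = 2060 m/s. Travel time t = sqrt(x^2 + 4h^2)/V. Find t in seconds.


x^2 + 4h^2 = 885^2 + 4*3012^2 = 783225 + 36288576 = 37071801
sqrt(37071801) = 6088.6617
t = 6088.6617 / 2060 = 2.9557 s

2.9557


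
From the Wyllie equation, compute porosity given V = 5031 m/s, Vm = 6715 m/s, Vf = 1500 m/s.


1/V - 1/Vm = 1/5031 - 1/6715 = 4.985e-05
1/Vf - 1/Vm = 1/1500 - 1/6715 = 0.00051775
phi = 4.985e-05 / 0.00051775 = 0.0963

0.0963


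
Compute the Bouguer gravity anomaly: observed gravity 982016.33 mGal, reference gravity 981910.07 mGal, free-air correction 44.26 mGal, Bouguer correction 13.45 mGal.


BA = g_obs - g_ref + FAC - BC
= 982016.33 - 981910.07 + 44.26 - 13.45
= 137.07 mGal

137.07


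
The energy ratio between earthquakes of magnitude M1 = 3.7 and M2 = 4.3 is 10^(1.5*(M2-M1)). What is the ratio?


M2 - M1 = 4.3 - 3.7 = 0.6
1.5 * 0.6 = 0.9
ratio = 10^0.9 = 7.94

7.94


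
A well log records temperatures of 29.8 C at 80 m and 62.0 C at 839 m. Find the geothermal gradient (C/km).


dT = 62.0 - 29.8 = 32.2 C
dz = 839 - 80 = 759 m
gradient = dT/dz * 1000 = 32.2/759 * 1000 = 42.4242 C/km

42.4242


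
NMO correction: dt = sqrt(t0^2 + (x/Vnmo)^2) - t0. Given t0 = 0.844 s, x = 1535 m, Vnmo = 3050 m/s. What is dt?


x/Vnmo = 1535/3050 = 0.503279
(x/Vnmo)^2 = 0.253289
t0^2 = 0.712336
sqrt(0.712336 + 0.253289) = 0.982662
dt = 0.982662 - 0.844 = 0.138662

0.138662


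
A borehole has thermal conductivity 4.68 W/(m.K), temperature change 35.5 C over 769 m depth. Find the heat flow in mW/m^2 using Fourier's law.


q = k * dT / dz * 1000
= 4.68 * 35.5 / 769 * 1000
= 0.216047 * 1000
= 216.0468 mW/m^2

216.0468


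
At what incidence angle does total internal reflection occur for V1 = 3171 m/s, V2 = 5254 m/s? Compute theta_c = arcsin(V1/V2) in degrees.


V1/V2 = 3171/5254 = 0.60354
theta_c = arcsin(0.60354) = 37.1239 degrees

37.1239


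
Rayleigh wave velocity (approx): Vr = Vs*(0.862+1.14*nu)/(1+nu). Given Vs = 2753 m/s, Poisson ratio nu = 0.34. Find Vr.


Numerator factor = 0.862 + 1.14*0.34 = 1.2496
Denominator = 1 + 0.34 = 1.34
Vr = 2753 * 1.2496 / 1.34 = 2567.28 m/s

2567.28


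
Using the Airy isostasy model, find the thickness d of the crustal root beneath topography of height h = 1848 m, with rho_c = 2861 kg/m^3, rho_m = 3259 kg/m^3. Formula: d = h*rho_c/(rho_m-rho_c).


rho_m - rho_c = 3259 - 2861 = 398
d = 1848 * 2861 / 398
= 5287128 / 398
= 13284.24 m

13284.24


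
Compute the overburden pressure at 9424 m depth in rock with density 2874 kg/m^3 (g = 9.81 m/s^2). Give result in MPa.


P = rho * g * z / 1e6
= 2874 * 9.81 * 9424 / 1e6
= 265699690.56 / 1e6
= 265.6997 MPa

265.6997


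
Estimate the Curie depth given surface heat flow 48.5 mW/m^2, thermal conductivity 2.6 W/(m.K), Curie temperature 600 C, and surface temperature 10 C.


T_Curie - T_surf = 600 - 10 = 590 C
Convert q to W/m^2: 48.5 mW/m^2 = 0.0485 W/m^2
d = 590 * 2.6 / 0.0485 = 31628.87 m

31628.87


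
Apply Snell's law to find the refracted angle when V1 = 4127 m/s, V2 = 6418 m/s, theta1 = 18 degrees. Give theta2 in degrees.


sin(theta1) = sin(18 deg) = 0.309017
sin(theta2) = V2/V1 * sin(theta1) = 6418/4127 * 0.309017 = 0.48056
theta2 = arcsin(0.48056) = 28.722 degrees

28.722


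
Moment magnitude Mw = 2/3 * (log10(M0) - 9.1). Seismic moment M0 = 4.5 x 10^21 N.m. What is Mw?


log10(M0) = log10(4.5 x 10^21) = 21.6532
Mw = 2/3 * (21.6532 - 9.1)
= 2/3 * 12.5532
= 8.37

8.37


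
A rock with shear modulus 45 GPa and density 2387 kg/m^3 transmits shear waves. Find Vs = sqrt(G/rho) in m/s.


Convert G to Pa: G = 45e9 Pa
Compute G/rho = 45e9 / 2387 = 18852115.6263
Vs = sqrt(18852115.6263) = 4341.9 m/s

4341.9


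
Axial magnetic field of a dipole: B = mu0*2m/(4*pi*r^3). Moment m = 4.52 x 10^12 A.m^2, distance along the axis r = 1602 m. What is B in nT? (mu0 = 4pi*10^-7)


m = 4.52 x 10^12 = 4520000000000 A.m^2
2m = 9040000000000 A.m^2
r^3 = 1602^3 = 4111379208
B = (4pi*10^-7) * 9040000000000 / (4*pi * 4111379208) * 1e9
= 11359999.035381 / 51665114863.9 * 1e9
= 219877.5531 nT

219877.5531


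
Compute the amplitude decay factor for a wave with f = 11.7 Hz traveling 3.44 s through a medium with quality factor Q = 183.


pi*f*t/Q = pi*11.7*3.44/183 = 0.690944
A/A0 = exp(-0.690944) = 0.501103

0.501103


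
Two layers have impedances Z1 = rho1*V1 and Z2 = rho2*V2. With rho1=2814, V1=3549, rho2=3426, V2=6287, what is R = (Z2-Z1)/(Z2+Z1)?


Z1 = 2814 * 3549 = 9986886
Z2 = 3426 * 6287 = 21539262
R = (21539262 - 9986886) / (21539262 + 9986886) = 11552376 / 31526148 = 0.3664

0.3664


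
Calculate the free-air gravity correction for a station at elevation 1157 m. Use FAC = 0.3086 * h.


FAC = 0.3086 * h
= 0.3086 * 1157
= 357.0502 mGal

357.0502


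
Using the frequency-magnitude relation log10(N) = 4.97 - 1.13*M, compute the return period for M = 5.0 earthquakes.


log10(N) = 4.97 - 1.13*5.0 = -0.68
N = 10^-0.68 = 0.20893
T = 1/N = 1/0.20893 = 4.7863 years

4.7863


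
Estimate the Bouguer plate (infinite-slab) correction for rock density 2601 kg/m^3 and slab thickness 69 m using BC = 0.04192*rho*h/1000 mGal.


BC = 0.04192 * rho * h / 1000
= 0.04192 * 2601 * 69 / 1000
= 7.5233 mGal

7.5233


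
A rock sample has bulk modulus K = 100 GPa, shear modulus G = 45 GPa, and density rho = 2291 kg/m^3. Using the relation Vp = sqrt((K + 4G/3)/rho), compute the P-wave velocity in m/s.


First compute the effective modulus:
K + 4G/3 = 100e9 + 4*45e9/3 = 160000000000.0 Pa
Then divide by density:
160000000000.0 / 2291 = 69838498.4723 Pa/(kg/m^3)
Take the square root:
Vp = sqrt(69838498.4723) = 8356.94 m/s

8356.94


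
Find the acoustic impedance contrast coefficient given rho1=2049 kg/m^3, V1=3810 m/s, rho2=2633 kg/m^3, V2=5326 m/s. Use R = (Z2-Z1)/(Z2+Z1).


Z1 = 2049 * 3810 = 7806690
Z2 = 2633 * 5326 = 14023358
R = (14023358 - 7806690) / (14023358 + 7806690) = 6216668 / 21830048 = 0.2848

0.2848


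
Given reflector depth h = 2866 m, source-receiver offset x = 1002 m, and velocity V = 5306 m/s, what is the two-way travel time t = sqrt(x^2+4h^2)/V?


x^2 + 4h^2 = 1002^2 + 4*2866^2 = 1004004 + 32855824 = 33859828
sqrt(33859828) = 5818.9198
t = 5818.9198 / 5306 = 1.0967 s

1.0967


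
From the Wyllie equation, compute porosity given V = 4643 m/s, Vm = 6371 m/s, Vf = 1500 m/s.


1/V - 1/Vm = 1/4643 - 1/6371 = 5.842e-05
1/Vf - 1/Vm = 1/1500 - 1/6371 = 0.00050971
phi = 5.842e-05 / 0.00050971 = 0.1146

0.1146


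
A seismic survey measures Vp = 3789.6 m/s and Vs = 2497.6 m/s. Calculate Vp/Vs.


Vp/Vs = 3789.6 / 2497.6
= 1.5173

1.5173


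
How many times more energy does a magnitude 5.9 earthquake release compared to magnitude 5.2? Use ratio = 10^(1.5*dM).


M2 - M1 = 5.9 - 5.2 = 0.7
1.5 * 0.7 = 1.05
ratio = 10^1.05 = 11.22

11.22


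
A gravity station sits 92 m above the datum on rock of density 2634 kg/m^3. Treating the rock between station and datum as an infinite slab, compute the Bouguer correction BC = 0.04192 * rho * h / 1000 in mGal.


BC = 0.04192 * rho * h / 1000
= 0.04192 * 2634 * 92 / 1000
= 10.1584 mGal

10.1584


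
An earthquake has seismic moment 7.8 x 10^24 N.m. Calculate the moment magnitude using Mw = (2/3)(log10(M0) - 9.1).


log10(M0) = log10(7.8 x 10^24) = 24.8921
Mw = 2/3 * (24.8921 - 9.1)
= 2/3 * 15.7921
= 10.53

10.53


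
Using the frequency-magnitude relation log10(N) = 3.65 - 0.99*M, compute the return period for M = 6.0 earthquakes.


log10(N) = 3.65 - 0.99*6.0 = -2.29
N = 10^-2.29 = 0.005129
T = 1/N = 1/0.005129 = 194.9845 years

194.9845


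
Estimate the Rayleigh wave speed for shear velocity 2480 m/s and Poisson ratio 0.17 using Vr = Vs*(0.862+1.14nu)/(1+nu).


Numerator factor = 0.862 + 1.14*0.17 = 1.0558
Denominator = 1 + 0.17 = 1.17
Vr = 2480 * 1.0558 / 1.17 = 2237.94 m/s

2237.94


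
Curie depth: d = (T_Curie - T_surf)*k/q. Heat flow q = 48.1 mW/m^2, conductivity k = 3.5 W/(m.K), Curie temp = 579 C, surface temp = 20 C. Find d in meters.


T_Curie - T_surf = 579 - 20 = 559 C
Convert q to W/m^2: 48.1 mW/m^2 = 0.0481 W/m^2
d = 559 * 3.5 / 0.0481 = 40675.68 m

40675.68


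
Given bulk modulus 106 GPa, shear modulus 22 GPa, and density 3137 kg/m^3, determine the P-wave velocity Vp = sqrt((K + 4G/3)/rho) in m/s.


First compute the effective modulus:
K + 4G/3 = 106e9 + 4*22e9/3 = 135333333333.33 Pa
Then divide by density:
135333333333.33 / 3137 = 43141005.2067 Pa/(kg/m^3)
Take the square root:
Vp = sqrt(43141005.2067) = 6568.18 m/s

6568.18


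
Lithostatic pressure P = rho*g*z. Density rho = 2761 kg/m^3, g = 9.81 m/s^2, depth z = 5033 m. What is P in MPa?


P = rho * g * z / 1e6
= 2761 * 9.81 * 5033 / 1e6
= 136320868.53 / 1e6
= 136.3209 MPa

136.3209


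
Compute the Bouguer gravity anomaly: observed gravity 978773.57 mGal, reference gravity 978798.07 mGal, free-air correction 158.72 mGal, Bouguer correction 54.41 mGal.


BA = g_obs - g_ref + FAC - BC
= 978773.57 - 978798.07 + 158.72 - 54.41
= 79.81 mGal

79.81


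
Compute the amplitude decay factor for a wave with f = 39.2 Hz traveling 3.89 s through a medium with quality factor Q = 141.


pi*f*t/Q = pi*39.2*3.89/141 = 3.397554
A/A0 = exp(-3.397554) = 0.033455

0.033455


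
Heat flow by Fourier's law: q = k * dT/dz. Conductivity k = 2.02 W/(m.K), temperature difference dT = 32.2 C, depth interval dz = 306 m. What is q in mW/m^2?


q = k * dT / dz * 1000
= 2.02 * 32.2 / 306 * 1000
= 0.212562 * 1000
= 212.5621 mW/m^2

212.5621


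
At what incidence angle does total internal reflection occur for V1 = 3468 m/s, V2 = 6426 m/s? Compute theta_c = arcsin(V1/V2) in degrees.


V1/V2 = 3468/6426 = 0.539683
theta_c = arcsin(0.539683) = 32.662 degrees

32.662


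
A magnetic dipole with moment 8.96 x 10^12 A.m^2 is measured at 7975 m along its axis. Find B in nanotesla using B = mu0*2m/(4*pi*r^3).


m = 8.96 x 10^12 = 8960000000000 A.m^2
2m = 17920000000000 A.m^2
r^3 = 7975^3 = 507214984375
B = (4pi*10^-7) * 17920000000000 / (4*pi * 507214984375) * 1e9
= 22518936.140932 / 6373851474812.65 * 1e9
= 3533.0187 nT

3533.0187


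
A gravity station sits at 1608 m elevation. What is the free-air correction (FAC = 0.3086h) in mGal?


FAC = 0.3086 * h
= 0.3086 * 1608
= 496.2288 mGal

496.2288


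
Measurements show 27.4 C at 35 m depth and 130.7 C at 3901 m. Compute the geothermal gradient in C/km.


dT = 130.7 - 27.4 = 103.3 C
dz = 3901 - 35 = 3866 m
gradient = dT/dz * 1000 = 103.3/3866 * 1000 = 26.7201 C/km

26.7201


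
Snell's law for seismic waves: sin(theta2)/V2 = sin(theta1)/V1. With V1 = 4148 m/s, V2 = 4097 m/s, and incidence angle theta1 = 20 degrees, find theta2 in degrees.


sin(theta1) = sin(20 deg) = 0.34202
sin(theta2) = V2/V1 * sin(theta1) = 4097/4148 * 0.34202 = 0.337815
theta2 = arcsin(0.337815) = 19.7438 degrees

19.7438


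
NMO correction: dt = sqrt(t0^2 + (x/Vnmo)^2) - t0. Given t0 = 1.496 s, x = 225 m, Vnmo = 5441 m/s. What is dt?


x/Vnmo = 225/5441 = 0.041353
(x/Vnmo)^2 = 0.00171
t0^2 = 2.238016
sqrt(2.238016 + 0.00171) = 1.496571
dt = 1.496571 - 1.496 = 0.000571

5.710000e-04


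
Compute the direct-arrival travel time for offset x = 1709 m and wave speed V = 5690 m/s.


t = x / V
= 1709 / 5690
= 0.3004 s

0.3004


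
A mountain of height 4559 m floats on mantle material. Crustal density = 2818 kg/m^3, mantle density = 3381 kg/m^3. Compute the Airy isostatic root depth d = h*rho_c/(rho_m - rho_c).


rho_m - rho_c = 3381 - 2818 = 563
d = 4559 * 2818 / 563
= 12847262 / 563
= 22819.29 m

22819.29


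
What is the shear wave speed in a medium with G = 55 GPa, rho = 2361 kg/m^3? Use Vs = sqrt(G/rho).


Convert G to Pa: G = 55e9 Pa
Compute G/rho = 55e9 / 2361 = 23295213.8924
Vs = sqrt(23295213.8924) = 4826.51 m/s

4826.51


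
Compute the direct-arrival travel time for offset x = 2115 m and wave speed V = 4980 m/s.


t = x / V
= 2115 / 4980
= 0.4247 s

0.4247


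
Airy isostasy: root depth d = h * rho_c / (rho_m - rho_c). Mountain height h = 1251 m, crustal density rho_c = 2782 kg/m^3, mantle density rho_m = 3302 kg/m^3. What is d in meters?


rho_m - rho_c = 3302 - 2782 = 520
d = 1251 * 2782 / 520
= 3480282 / 520
= 6692.85 m

6692.85


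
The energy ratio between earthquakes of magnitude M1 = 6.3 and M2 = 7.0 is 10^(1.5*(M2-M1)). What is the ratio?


M2 - M1 = 7.0 - 6.3 = 0.7
1.5 * 0.7 = 1.05
ratio = 10^1.05 = 11.22

11.22


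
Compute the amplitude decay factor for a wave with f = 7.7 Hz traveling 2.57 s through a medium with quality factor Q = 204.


pi*f*t/Q = pi*7.7*2.57/204 = 0.30475
A/A0 = exp(-0.30475) = 0.737308

0.737308


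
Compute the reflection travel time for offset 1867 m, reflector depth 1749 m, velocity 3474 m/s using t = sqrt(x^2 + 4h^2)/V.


x^2 + 4h^2 = 1867^2 + 4*1749^2 = 3485689 + 12236004 = 15721693
sqrt(15721693) = 3965.059
t = 3965.059 / 3474 = 1.1414 s

1.1414


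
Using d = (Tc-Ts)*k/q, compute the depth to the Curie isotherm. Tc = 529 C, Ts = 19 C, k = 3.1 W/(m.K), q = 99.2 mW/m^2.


T_Curie - T_surf = 529 - 19 = 510 C
Convert q to W/m^2: 99.2 mW/m^2 = 0.0992 W/m^2
d = 510 * 3.1 / 0.0992 = 15937.5 m

15937.5


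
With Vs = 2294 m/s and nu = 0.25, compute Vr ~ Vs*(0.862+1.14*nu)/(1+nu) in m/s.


Numerator factor = 0.862 + 1.14*0.25 = 1.147
Denominator = 1 + 0.25 = 1.25
Vr = 2294 * 1.147 / 1.25 = 2104.97 m/s

2104.97


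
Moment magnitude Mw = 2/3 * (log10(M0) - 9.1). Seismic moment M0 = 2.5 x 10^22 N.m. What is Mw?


log10(M0) = log10(2.5 x 10^22) = 22.3979
Mw = 2/3 * (22.3979 - 9.1)
= 2/3 * 13.2979
= 8.87

8.87


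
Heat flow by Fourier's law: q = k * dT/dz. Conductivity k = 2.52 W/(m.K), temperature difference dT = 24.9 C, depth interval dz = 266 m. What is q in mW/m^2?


q = k * dT / dz * 1000
= 2.52 * 24.9 / 266 * 1000
= 0.235895 * 1000
= 235.8947 mW/m^2

235.8947


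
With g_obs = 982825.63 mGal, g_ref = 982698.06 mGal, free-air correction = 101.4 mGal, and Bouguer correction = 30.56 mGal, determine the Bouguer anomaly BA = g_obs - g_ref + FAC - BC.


BA = g_obs - g_ref + FAC - BC
= 982825.63 - 982698.06 + 101.4 - 30.56
= 198.41 mGal

198.41


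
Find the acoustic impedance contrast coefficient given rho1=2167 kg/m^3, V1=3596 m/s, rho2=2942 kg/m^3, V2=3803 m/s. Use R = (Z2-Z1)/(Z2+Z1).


Z1 = 2167 * 3596 = 7792532
Z2 = 2942 * 3803 = 11188426
R = (11188426 - 7792532) / (11188426 + 7792532) = 3395894 / 18980958 = 0.1789

0.1789


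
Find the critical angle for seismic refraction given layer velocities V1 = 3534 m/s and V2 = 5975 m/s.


V1/V2 = 3534/5975 = 0.591464
theta_c = arcsin(0.591464) = 36.261 degrees

36.261


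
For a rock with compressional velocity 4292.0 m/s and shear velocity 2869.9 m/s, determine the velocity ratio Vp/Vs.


Vp/Vs = 4292.0 / 2869.9
= 1.4955

1.4955


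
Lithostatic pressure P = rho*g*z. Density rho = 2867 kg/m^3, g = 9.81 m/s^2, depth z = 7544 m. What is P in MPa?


P = rho * g * z / 1e6
= 2867 * 9.81 * 7544 / 1e6
= 212177036.88 / 1e6
= 212.177 MPa

212.177


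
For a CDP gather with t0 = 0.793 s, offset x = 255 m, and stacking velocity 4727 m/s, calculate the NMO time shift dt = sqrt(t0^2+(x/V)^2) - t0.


x/Vnmo = 255/4727 = 0.053945
(x/Vnmo)^2 = 0.00291
t0^2 = 0.628849
sqrt(0.628849 + 0.00291) = 0.794833
dt = 0.794833 - 0.793 = 0.001833

0.001833


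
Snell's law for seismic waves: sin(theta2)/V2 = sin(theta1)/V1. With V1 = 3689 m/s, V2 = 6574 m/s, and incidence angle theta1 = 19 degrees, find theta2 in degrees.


sin(theta1) = sin(19 deg) = 0.325568
sin(theta2) = V2/V1 * sin(theta1) = 6574/3689 * 0.325568 = 0.58018
theta2 = arcsin(0.58018) = 35.4632 degrees

35.4632


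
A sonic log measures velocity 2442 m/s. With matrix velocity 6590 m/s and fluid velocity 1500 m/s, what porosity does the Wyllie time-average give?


1/V - 1/Vm = 1/2442 - 1/6590 = 0.00025776
1/Vf - 1/Vm = 1/1500 - 1/6590 = 0.00051492
phi = 0.00025776 / 0.00051492 = 0.5006

0.5006


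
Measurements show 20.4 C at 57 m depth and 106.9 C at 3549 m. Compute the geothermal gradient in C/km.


dT = 106.9 - 20.4 = 86.5 C
dz = 3549 - 57 = 3492 m
gradient = dT/dz * 1000 = 86.5/3492 * 1000 = 24.7709 C/km

24.7709


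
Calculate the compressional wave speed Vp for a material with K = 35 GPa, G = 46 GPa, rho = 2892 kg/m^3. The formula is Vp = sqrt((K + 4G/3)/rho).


First compute the effective modulus:
K + 4G/3 = 35e9 + 4*46e9/3 = 96333333333.33 Pa
Then divide by density:
96333333333.33 / 2892 = 33310281.2356 Pa/(kg/m^3)
Take the square root:
Vp = sqrt(33310281.2356) = 5771.51 m/s

5771.51


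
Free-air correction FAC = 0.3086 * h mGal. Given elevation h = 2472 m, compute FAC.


FAC = 0.3086 * h
= 0.3086 * 2472
= 762.8592 mGal

762.8592


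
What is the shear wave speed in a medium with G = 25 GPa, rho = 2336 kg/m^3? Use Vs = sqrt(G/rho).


Convert G to Pa: G = 25e9 Pa
Compute G/rho = 25e9 / 2336 = 10702054.7945
Vs = sqrt(10702054.7945) = 3271.4 m/s

3271.4


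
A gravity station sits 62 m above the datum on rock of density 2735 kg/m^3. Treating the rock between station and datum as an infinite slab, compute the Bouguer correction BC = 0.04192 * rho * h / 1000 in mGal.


BC = 0.04192 * rho * h / 1000
= 0.04192 * 2735 * 62 / 1000
= 7.1084 mGal

7.1084


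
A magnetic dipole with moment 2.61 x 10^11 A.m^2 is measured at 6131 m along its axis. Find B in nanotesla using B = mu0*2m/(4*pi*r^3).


m = 2.61 x 10^11 = 261000000000 A.m^2
2m = 522000000000 A.m^2
r^3 = 6131^3 = 230459146091
B = (4pi*10^-7) * 522000000000 / (4*pi * 230459146091) * 1e9
= 655964.54607 / 2896035041248.25 * 1e9
= 226.5044 nT

226.5044


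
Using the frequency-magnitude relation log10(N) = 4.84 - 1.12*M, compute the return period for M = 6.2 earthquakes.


log10(N) = 4.84 - 1.12*6.2 = -2.104
N = 10^-2.104 = 0.00787
T = 1/N = 1/0.00787 = 127.0574 years

127.0574


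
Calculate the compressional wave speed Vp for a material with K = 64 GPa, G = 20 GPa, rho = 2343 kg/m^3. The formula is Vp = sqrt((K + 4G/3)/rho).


First compute the effective modulus:
K + 4G/3 = 64e9 + 4*20e9/3 = 90666666666.67 Pa
Then divide by density:
90666666666.67 / 2343 = 38696827.4292 Pa/(kg/m^3)
Take the square root:
Vp = sqrt(38696827.4292) = 6220.68 m/s

6220.68


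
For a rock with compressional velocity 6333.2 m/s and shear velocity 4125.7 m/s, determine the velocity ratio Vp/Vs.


Vp/Vs = 6333.2 / 4125.7
= 1.5351

1.5351


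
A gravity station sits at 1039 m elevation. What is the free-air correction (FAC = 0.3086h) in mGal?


FAC = 0.3086 * h
= 0.3086 * 1039
= 320.6354 mGal

320.6354


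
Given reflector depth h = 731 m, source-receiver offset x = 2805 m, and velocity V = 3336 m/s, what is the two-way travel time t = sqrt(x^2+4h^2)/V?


x^2 + 4h^2 = 2805^2 + 4*731^2 = 7868025 + 2137444 = 10005469
sqrt(10005469) = 3163.1423
t = 3163.1423 / 3336 = 0.9482 s

0.9482


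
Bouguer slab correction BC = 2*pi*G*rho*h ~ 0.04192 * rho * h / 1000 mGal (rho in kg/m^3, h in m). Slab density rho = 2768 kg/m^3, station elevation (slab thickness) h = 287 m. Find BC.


BC = 0.04192 * rho * h / 1000
= 0.04192 * 2768 * 287 / 1000
= 33.3019 mGal

33.3019


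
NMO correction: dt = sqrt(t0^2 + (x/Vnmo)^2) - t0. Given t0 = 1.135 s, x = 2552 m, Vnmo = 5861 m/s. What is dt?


x/Vnmo = 2552/5861 = 0.435421
(x/Vnmo)^2 = 0.189591
t0^2 = 1.288225
sqrt(1.288225 + 0.189591) = 1.215655
dt = 1.215655 - 1.135 = 0.080655

0.080655


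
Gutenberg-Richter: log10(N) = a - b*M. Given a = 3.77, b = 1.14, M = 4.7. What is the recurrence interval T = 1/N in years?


log10(N) = 3.77 - 1.14*4.7 = -1.588
N = 10^-1.588 = 0.025823
T = 1/N = 1/0.025823 = 38.7258 years

38.7258


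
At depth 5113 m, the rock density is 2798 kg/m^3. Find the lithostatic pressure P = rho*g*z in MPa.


P = rho * g * z / 1e6
= 2798 * 9.81 * 5113 / 1e6
= 140343566.94 / 1e6
= 140.3436 MPa

140.3436


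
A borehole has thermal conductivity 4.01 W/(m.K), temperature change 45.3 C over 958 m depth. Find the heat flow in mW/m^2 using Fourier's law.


q = k * dT / dz * 1000
= 4.01 * 45.3 / 958 * 1000
= 0.189617 * 1000
= 189.6169 mW/m^2

189.6169


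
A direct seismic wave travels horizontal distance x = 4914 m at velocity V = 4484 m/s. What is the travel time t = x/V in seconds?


t = x / V
= 4914 / 4484
= 1.0959 s

1.0959


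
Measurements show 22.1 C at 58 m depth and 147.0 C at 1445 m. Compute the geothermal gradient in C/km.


dT = 147.0 - 22.1 = 124.9 C
dz = 1445 - 58 = 1387 m
gradient = dT/dz * 1000 = 124.9/1387 * 1000 = 90.0505 C/km

90.0505


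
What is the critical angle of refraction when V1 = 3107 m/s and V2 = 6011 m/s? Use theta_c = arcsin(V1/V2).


V1/V2 = 3107/6011 = 0.516886
theta_c = arcsin(0.516886) = 31.1236 degrees

31.1236


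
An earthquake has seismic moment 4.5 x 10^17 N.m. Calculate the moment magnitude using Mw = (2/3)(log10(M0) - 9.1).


log10(M0) = log10(4.5 x 10^17) = 17.6532
Mw = 2/3 * (17.6532 - 9.1)
= 2/3 * 8.5532
= 5.7

5.7


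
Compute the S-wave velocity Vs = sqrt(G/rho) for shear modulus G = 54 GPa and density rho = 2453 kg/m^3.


Convert G to Pa: G = 54e9 Pa
Compute G/rho = 54e9 / 2453 = 22013860.5789
Vs = sqrt(22013860.5789) = 4691.89 m/s

4691.89


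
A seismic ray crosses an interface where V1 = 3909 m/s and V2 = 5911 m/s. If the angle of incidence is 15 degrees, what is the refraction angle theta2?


sin(theta1) = sin(15 deg) = 0.258819
sin(theta2) = V2/V1 * sin(theta1) = 5911/3909 * 0.258819 = 0.391374
theta2 = arcsin(0.391374) = 23.04 degrees

23.04


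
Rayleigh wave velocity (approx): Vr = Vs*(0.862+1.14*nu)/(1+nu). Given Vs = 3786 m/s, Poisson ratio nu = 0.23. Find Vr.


Numerator factor = 0.862 + 1.14*0.23 = 1.1242
Denominator = 1 + 0.23 = 1.23
Vr = 3786 * 1.1242 / 1.23 = 3460.34 m/s

3460.34


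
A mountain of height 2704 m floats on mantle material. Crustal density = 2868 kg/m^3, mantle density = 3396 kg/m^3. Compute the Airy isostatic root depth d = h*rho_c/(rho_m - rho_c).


rho_m - rho_c = 3396 - 2868 = 528
d = 2704 * 2868 / 528
= 7755072 / 528
= 14687.64 m

14687.64


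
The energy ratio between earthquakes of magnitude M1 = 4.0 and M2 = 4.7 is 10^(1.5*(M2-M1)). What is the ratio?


M2 - M1 = 4.7 - 4.0 = 0.7
1.5 * 0.7 = 1.05
ratio = 10^1.05 = 11.22

11.22


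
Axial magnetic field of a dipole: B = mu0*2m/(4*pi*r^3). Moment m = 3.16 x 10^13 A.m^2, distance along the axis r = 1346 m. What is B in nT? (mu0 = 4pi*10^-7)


m = 3.16 x 10^13 = 31600000000000 A.m^2
2m = 63200000000000 A.m^2
r^3 = 1346^3 = 2438569736
B = (4pi*10^-7) * 63200000000000 / (4*pi * 2438569736) * 1e9
= 79419462.28275 / 30643971071.54 * 1e9
= 2591683.1111 nT

2591683.1111


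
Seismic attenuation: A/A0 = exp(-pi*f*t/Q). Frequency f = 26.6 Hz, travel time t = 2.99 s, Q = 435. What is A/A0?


pi*f*t/Q = pi*26.6*2.99/435 = 0.574399
A/A0 = exp(-0.574399) = 0.563043

0.563043


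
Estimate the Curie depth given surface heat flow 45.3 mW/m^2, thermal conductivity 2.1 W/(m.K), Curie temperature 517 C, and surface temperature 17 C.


T_Curie - T_surf = 517 - 17 = 500 C
Convert q to W/m^2: 45.3 mW/m^2 = 0.0453 W/m^2
d = 500 * 2.1 / 0.0453 = 23178.81 m

23178.81


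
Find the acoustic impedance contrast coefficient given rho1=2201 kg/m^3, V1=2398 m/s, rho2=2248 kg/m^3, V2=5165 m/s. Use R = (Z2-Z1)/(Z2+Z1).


Z1 = 2201 * 2398 = 5277998
Z2 = 2248 * 5165 = 11610920
R = (11610920 - 5277998) / (11610920 + 5277998) = 6332922 / 16888918 = 0.375

0.375


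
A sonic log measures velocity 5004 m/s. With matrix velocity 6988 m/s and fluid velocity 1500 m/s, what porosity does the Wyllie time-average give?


1/V - 1/Vm = 1/5004 - 1/6988 = 5.674e-05
1/Vf - 1/Vm = 1/1500 - 1/6988 = 0.00052356
phi = 5.674e-05 / 0.00052356 = 0.1084

0.1084


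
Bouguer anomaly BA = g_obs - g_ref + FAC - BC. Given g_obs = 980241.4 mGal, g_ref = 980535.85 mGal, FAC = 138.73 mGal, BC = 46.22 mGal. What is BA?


BA = g_obs - g_ref + FAC - BC
= 980241.4 - 980535.85 + 138.73 - 46.22
= -201.94 mGal

-201.94


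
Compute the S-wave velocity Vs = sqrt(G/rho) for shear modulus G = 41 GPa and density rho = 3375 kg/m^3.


Convert G to Pa: G = 41e9 Pa
Compute G/rho = 41e9 / 3375 = 12148148.1481
Vs = sqrt(12148148.1481) = 3485.42 m/s

3485.42


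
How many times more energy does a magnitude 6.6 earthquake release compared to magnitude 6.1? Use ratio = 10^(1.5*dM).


M2 - M1 = 6.6 - 6.1 = 0.5
1.5 * 0.5 = 0.75
ratio = 10^0.75 = 5.62

5.62
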